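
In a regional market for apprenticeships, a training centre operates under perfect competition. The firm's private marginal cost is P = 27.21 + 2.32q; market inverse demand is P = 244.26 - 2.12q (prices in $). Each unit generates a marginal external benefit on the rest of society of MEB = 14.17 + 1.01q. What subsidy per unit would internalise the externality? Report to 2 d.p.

Social marginal cost = private MC − MEB = 13.04 + 1.31q.
Set SMC = demand: 13.04 + 1.31q = 244.26 - 2.12q → q* = 67.4111.
The Pigouvian subsidy equals MEB at q*: 14.17 + 1.01×67.4111 = 82.2552.

subsidy = $82.26 per unit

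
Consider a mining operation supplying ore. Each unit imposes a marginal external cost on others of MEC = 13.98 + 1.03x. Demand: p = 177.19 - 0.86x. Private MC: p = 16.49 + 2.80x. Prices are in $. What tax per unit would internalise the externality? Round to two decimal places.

tax = $46.20 per unit

Social marginal cost = private MC + MEC = 30.47 + 3.83x.
Set SMC = demand: 30.47 + 3.83x = 177.19 - 0.86x → x* = 31.2836.
The Pigouvian tax equals MEC at x*: 13.98 + 1.03×31.2836 = 46.2021.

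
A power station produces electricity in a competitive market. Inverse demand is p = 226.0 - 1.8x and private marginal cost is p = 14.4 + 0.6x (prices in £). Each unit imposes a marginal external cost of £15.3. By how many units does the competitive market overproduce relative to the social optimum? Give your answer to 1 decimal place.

Market equilibrium (private): 14.4 + 0.6x = 226.0 - 1.8x → x_m = 88.1667.
Social marginal cost = private MC + MEC = 29.7 + 0.6x.
Set SMC = demand: 29.7 + 0.6x = 226.0 - 1.8x → x* = 81.7917.
Gap = |88.1667 − 81.7917| = 6.3750.

6.4 units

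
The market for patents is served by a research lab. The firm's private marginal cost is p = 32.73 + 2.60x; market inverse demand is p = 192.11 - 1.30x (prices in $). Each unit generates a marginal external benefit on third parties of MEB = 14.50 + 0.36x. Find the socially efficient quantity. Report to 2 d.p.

x* = 49.12

Social marginal cost = private MC − MEB = 18.23 + 2.24x.
Set SMC = demand: 18.23 + 2.24x = 192.11 - 1.30x → x* = 49.1186.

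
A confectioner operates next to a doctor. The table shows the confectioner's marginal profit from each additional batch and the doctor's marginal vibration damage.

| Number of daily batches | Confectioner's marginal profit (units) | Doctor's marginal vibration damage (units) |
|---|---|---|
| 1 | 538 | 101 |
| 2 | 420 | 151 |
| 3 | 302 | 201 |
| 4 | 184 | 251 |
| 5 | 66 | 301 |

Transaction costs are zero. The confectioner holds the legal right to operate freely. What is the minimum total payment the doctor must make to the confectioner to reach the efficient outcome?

Left alone the confectioner would choose level 5 (marginal profit stays positive).
Efficient level: k* = 3 (marginal profit ≥ marginal vibration damage through 3).
The doctor must at least cover the confectioner's forgone profit from cutting 5→3: 184 + 66 = 250.

250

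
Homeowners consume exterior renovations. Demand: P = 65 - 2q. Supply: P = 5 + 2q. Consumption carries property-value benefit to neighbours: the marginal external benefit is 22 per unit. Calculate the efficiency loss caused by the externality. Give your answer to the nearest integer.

DWL = 61

Market equilibrium (private): 5 + 2q = 65 - 2q → q_m = 15.0000.
Social marginal benefit = demand + MEB = 87 - 2q.
Set SMB = MC: 87 - 2q = 5 + 2q → q* = 20.5000.
The welfare-loss triangle has base |q_m − q*| and height MEB(q_m) (the vertical gap between SMB and MC is zero at q* and MEB at q_m).
DWL = ½ × 5.5000 × 22.0000 = 60.5000.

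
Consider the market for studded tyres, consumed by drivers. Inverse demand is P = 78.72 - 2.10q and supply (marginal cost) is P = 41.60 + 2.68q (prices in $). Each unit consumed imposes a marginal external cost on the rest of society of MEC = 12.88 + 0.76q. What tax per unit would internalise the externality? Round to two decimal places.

Social marginal benefit = demand − MEC = 65.84 - 2.86q.
Set SMB = MC: 65.84 - 2.86q = 41.60 + 2.68q → q* = 4.3755.
The Pigouvian tax equals MEC at q*: 12.88 + 0.76×4.3755 = 16.2054.

tax = $16.21 per unit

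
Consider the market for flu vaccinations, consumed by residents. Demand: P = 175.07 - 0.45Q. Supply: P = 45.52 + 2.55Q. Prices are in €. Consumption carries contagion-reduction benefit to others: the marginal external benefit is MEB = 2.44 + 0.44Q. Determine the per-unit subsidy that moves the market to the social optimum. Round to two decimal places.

subsidy = €25.13 per unit

Social marginal benefit = demand + MEB = 177.51 - 0.01Q.
Set SMB = MC: 177.51 - 0.01Q = 45.52 + 2.55Q → Q* = 51.5586.
The Pigouvian subsidy equals MEB at Q*: 2.44 + 0.44×51.5586 = 25.1258.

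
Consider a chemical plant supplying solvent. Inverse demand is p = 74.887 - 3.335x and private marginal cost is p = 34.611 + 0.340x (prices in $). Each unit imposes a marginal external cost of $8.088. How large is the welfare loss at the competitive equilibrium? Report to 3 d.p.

Market equilibrium (private): 34.611 + 0.340x = 74.887 - 3.335x → x_m = 10.9595.
Social marginal cost = private MC + MEC = 42.699 + 0.340x.
Set SMC = demand: 42.699 + 0.340x = 74.887 - 3.335x → x* = 8.7586.
Between x* and x_m the wedge SMC − demand runs linearly from 0 to MEC(x_m), so the loss is a triangle.
DWL = ½ × 2.2009 × 8.0880 = 8.9004.

DWL = $8.900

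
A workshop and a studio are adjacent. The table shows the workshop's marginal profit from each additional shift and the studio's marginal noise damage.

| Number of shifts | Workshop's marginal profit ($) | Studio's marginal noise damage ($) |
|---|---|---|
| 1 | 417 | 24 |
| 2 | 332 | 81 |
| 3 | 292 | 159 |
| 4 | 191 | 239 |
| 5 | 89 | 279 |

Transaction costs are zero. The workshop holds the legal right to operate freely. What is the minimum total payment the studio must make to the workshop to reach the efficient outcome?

Left alone the workshop would choose level 5 (marginal profit stays positive).
Efficient level: k* = 3 (marginal profit ≥ marginal noise damage through 3).
The studio must at least cover the workshop's forgone profit from cutting 5→3: 191 + 89 = 280.

$280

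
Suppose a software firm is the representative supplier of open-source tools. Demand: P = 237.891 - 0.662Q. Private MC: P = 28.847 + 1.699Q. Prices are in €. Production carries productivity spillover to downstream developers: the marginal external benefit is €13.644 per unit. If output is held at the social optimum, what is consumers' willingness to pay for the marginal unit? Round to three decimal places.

Social marginal cost = private MC − MEB = 15.203 + 1.699Q.
Set SMC = demand: 15.203 + 1.699Q = 237.891 - 0.662Q → Q* = 94.3194.
Consumer price on the demand curve at Q*: 237.891 − 0.662×94.3194 = 175.4516.

P = €175.452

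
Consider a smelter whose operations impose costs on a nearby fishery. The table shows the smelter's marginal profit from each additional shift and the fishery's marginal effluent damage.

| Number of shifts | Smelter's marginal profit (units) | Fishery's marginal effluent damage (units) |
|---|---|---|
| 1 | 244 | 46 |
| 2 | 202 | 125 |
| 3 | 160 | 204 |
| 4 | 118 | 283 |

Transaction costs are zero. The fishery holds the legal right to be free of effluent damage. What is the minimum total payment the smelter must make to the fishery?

Efficient level: marginal profit ≥ marginal effluent damage through level 2, so k* = 2.
With the fishery holding the right, the smelter must at least compensate total damage at k*: 46 + 125 = 171.

171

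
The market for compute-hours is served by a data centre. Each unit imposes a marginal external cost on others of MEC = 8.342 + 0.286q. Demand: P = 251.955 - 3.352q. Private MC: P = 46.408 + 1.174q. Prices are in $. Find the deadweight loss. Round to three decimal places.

DWL = $47.277

Market equilibrium (private): 46.408 + 1.174q = 251.955 - 3.352q → q_m = 45.4147.
Social marginal cost = private MC + MEC = 54.750 + 1.460q.
Set SMC = demand: 54.750 + 1.460q = 251.955 - 3.352q → q* = 40.9819.
Height of the DWL triangle at q_m is SMC(q_m) − demand(q_m) = MEC(q_m) = 21.3306.
DWL = ½ × 4.4328 × 21.3306 = 47.2771.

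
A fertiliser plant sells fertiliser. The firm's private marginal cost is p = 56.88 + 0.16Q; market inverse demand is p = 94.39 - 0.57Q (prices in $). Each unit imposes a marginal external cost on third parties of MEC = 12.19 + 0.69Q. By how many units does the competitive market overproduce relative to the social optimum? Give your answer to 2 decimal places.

33.55 units

Market equilibrium (private): 56.88 + 0.16Q = 94.39 - 0.57Q → Q_m = 51.3836.
Social marginal cost = private MC + MEC = 69.07 + 0.85Q.
Set SMC = demand: 69.07 + 0.85Q = 94.39 - 0.57Q → Q* = 17.8310.
Gap = |51.3836 − 17.8310| = 33.5526.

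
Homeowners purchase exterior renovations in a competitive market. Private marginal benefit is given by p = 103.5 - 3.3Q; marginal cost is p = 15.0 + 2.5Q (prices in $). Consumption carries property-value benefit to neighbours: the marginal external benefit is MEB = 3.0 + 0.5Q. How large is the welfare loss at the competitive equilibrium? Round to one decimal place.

DWL = $10.7

Market equilibrium (private): 15.0 + 2.5Q = 103.5 - 3.3Q → Q_m = 15.2586.
Social marginal benefit = demand + MEB = 106.5 - 2.8Q.
Set SMB = MC: 106.5 - 2.8Q = 15.0 + 2.5Q → Q* = 17.2642.
Between Q* and Q_m the wedge SMB − MC runs linearly from 0 to MEB(Q_m), so the loss is a triangle.
DWL = ½ × 2.0056 × 10.6293 = 10.6591.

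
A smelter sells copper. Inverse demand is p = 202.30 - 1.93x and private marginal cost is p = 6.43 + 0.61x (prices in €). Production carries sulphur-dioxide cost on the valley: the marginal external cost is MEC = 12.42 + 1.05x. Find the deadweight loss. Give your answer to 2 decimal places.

Market equilibrium (private): 6.43 + 0.61x = 202.30 - 1.93x → x_m = 77.1142.
Social marginal cost = private MC + MEC = 18.85 + 1.66x.
Set SMC = demand: 18.85 + 1.66x = 202.30 - 1.93x → x* = 51.1003.
Between x* and x_m the wedge SMC − demand runs linearly from 0 to MEC(x_m), so the loss is a triangle.
DWL = ½ × 26.0139 × 93.3899 = 1214.7178.

DWL = €1214.72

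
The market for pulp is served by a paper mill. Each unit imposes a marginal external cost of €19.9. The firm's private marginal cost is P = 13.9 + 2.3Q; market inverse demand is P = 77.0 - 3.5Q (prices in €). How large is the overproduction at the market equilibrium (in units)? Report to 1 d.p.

Market equilibrium (private): 13.9 + 2.3Q = 77.0 - 3.5Q → Q_m = 10.8793.
Social marginal cost = private MC + MEC = 33.8 + 2.3Q.
Set SMC = demand: 33.8 + 2.3Q = 77.0 - 3.5Q → Q* = 7.4483.
Gap = |10.8793 − 7.4483| = 3.4310.

3.4 units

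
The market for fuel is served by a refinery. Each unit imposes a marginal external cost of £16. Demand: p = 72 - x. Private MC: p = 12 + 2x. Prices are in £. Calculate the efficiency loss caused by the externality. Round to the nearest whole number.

Market equilibrium (private): 12 + 2x = 72 - x → x_m = 20.0000.
Social marginal cost = private MC + MEC = 28 + 2x.
Set SMC = demand: 28 + 2x = 72 - x → x* = 14.6667.
The welfare-loss triangle has base |x_m − x*| and height MEC(x_m) (the vertical gap between SMC and demand is zero at x* and MEC at x_m).
DWL = ½ × 5.3333 × 16.0000 = 42.6664.

DWL = £43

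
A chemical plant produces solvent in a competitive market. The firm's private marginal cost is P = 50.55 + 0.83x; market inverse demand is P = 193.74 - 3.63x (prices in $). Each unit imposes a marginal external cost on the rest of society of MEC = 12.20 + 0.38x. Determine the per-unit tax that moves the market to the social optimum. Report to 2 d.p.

tax = $22.48 per unit

Social marginal cost = private MC + MEC = 62.75 + 1.21x.
Set SMC = demand: 62.75 + 1.21x = 193.74 - 3.63x → x* = 27.0640.
The Pigouvian tax equals MEC at x*: 12.20 + 0.38×27.0640 = 22.4843.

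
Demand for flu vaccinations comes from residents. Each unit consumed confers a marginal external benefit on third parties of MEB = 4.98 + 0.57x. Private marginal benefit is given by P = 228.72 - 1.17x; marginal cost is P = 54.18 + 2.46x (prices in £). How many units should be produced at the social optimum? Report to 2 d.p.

x* = 58.67

Social marginal benefit = demand + MEB = 233.70 - 0.60x.
Set SMB = MC: 233.70 - 0.60x = 54.18 + 2.46x → x* = 58.6667.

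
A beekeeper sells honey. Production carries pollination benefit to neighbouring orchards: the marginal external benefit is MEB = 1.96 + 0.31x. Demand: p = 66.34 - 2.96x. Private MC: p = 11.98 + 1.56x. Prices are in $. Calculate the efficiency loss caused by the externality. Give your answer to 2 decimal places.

DWL = $3.84

Market equilibrium (private): 11.98 + 1.56x = 66.34 - 2.96x → x_m = 12.0265.
Social marginal cost = private MC − MEB = 10.02 + 1.25x.
Set SMC = demand: 10.02 + 1.25x = 66.34 - 2.96x → x* = 13.3777.
The loss is the area between SMC and demand from x* to x_m; with linear curves that's a triangle of height MEB(x_m).
DWL = ½ × 1.3512 × 5.6882 = 3.8429.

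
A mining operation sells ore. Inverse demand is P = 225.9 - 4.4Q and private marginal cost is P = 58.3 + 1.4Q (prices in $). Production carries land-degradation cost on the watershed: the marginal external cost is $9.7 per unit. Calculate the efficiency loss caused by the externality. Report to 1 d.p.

Market equilibrium (private): 58.3 + 1.4Q = 225.9 - 4.4Q → Q_m = 28.8966.
Social marginal cost = private MC + MEC = 68.0 + 1.4Q.
Set SMC = demand: 68.0 + 1.4Q = 225.9 - 4.4Q → Q* = 27.2241.
The welfare-loss triangle has base |Q_m − Q*| and height MEC(Q_m) (the vertical gap between SMC and demand is zero at Q* and MEC at Q_m).
DWL = ½ × 1.6725 × 9.7000 = 8.1116.

DWL = $8.1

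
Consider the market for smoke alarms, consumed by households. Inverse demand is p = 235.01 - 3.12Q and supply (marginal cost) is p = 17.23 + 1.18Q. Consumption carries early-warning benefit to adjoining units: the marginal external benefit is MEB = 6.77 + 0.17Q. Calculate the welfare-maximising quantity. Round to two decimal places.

Social marginal benefit = demand + MEB = 241.78 - 2.95Q.
Set SMB = MC: 241.78 - 2.95Q = 17.23 + 1.18Q → Q* = 54.3705.

Q* = 54.37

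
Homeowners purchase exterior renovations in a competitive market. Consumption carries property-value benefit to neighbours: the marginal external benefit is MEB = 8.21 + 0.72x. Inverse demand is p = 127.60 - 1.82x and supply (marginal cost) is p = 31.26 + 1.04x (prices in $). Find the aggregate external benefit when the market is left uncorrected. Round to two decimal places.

Market equilibrium (private): 31.26 + 1.04x = 127.60 - 1.82x → x_m = 33.6853.
Total external benefit = ∫₀^{x_m} (8.21 + 0.72x) dx = 8.21×33.6853 + ½×0.72×33.6853² = 685.0481.

$685.05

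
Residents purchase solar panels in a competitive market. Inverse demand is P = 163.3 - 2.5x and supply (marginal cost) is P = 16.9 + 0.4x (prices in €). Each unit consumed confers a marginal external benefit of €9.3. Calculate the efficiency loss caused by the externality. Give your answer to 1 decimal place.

DWL = €14.9

Market equilibrium (private): 16.9 + 0.4x = 163.3 - 2.5x → x_m = 50.4828.
Social marginal benefit = demand + MEB = 172.6 - 2.5x.
Set SMB = MC: 172.6 - 2.5x = 16.9 + 0.4x → x* = 53.6897.
The loss is the area between SMB and MC from x* to x_m; with linear curves that's a triangle of height MEB(x_m).
DWL = ½ × 3.2069 × 9.3000 = 14.9121.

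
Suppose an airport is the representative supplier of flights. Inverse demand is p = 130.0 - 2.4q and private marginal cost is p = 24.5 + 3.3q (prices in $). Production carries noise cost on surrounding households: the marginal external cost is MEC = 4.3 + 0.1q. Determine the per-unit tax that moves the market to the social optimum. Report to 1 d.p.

Social marginal cost = private MC + MEC = 28.8 + 3.4q.
Set SMC = demand: 28.8 + 3.4q = 130.0 - 2.4q → q* = 17.4483.
The Pigouvian tax equals MEC at q*: 4.3 + 0.1×17.4483 = 6.0448.

tax = $6.0 per unit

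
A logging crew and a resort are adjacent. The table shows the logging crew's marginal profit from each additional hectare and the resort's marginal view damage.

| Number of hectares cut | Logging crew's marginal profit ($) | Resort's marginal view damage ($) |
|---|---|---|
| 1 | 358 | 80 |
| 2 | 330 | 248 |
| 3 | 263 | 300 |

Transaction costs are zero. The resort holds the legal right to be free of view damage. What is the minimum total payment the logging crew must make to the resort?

$328

Efficient level: marginal profit ≥ marginal view damage through level 2, so k* = 2.
With the resort holding the right, the logging crew must at least compensate total damage at k*: 80 + 248 = 328.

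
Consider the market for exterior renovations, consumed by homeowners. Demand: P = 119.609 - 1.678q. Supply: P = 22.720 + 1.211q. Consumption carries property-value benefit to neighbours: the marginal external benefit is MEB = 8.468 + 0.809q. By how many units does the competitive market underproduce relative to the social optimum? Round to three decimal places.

Market equilibrium (private): 22.720 + 1.211q = 119.609 - 1.678q → q_m = 33.5372.
Social marginal benefit = demand + MEB = 128.077 - 0.869q.
Set SMB = MC: 128.077 - 0.869q = 22.720 + 1.211q → q* = 50.6524.
Gap = |33.5372 − 50.6524| = 17.1152.

17.115 units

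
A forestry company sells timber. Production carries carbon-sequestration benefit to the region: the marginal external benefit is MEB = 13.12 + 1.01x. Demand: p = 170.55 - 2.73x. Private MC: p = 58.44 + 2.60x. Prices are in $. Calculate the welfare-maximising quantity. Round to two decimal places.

Social marginal cost = private MC − MEB = 45.32 + 1.59x.
Set SMC = demand: 45.32 + 1.59x = 170.55 - 2.73x → x* = 28.9884.

x* = 28.99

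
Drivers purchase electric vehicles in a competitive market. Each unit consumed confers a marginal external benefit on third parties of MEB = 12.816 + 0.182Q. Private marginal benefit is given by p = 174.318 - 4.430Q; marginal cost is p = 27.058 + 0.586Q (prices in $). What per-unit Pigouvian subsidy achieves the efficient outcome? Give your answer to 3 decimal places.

Social marginal benefit = demand + MEB = 187.134 - 4.248Q.
Set SMB = MC: 187.134 - 4.248Q = 27.058 + 0.586Q → Q* = 33.1146.
The Pigouvian subsidy equals MEB at Q*: 12.816 + 0.182×33.1146 = 18.8429.

subsidy = $18.843 per unit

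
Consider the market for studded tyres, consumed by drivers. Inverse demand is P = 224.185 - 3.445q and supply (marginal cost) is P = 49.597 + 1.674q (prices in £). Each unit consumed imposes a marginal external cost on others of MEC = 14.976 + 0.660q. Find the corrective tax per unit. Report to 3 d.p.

tax = £33.205 per unit

Social marginal benefit = demand − MEC = 209.209 - 4.105q.
Set SMB = MC: 209.209 - 4.105q = 49.597 + 1.674q → q* = 27.6193.
The Pigouvian tax equals MEC at q*: 14.976 + 0.660×27.6193 = 33.2047.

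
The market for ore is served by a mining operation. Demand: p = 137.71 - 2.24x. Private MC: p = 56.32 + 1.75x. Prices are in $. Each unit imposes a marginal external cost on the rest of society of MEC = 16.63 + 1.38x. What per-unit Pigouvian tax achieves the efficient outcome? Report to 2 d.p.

Social marginal cost = private MC + MEC = 72.95 + 3.13x.
Set SMC = demand: 72.95 + 3.13x = 137.71 - 2.24x → x* = 12.0596.
The Pigouvian tax equals MEC at x*: 16.63 + 1.38×12.0596 = 33.2722.

tax = $33.27 per unit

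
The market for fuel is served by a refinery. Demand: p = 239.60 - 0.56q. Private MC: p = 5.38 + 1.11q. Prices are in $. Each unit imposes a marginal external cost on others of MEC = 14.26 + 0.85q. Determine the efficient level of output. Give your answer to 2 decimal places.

Social marginal cost = private MC + MEC = 19.64 + 1.96q.
Set SMC = demand: 19.64 + 1.96q = 239.60 - 0.56q → q* = 87.2857.

q* = 87.29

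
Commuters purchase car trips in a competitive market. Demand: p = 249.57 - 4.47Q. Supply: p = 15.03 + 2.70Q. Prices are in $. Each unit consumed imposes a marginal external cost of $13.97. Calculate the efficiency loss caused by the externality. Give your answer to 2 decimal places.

Market equilibrium (private): 15.03 + 2.70Q = 249.57 - 4.47Q → Q_m = 32.7113.
Social marginal benefit = demand − MEC = 235.60 - 4.47Q.
Set SMB = MC: 235.60 - 4.47Q = 15.03 + 2.70Q → Q* = 30.7629.
The welfare-loss triangle has base |Q_m − Q*| and height MEC(Q_m) (the vertical gap between SMB and MC is zero at Q* and MEC at Q_m).
DWL = ½ × 1.9484 × 13.9700 = 13.6096.

DWL = $13.61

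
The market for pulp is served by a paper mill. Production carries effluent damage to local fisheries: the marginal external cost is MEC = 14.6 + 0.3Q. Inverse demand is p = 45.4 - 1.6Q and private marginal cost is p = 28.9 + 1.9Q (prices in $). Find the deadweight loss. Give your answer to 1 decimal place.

Market equilibrium (private): 28.9 + 1.9Q = 45.4 - 1.6Q → Q_m = 4.7143.
Social marginal cost = private MC + MEC = 43.5 + 2.2Q.
Set SMC = demand: 43.5 + 2.2Q = 45.4 - 1.6Q → Q* = 0.5000.
The welfare-loss triangle has base |Q_m − Q*| and height MEC(Q_m) (the vertical gap between SMC and demand is zero at Q* and MEC at Q_m).
DWL = ½ × 4.2143 × 16.0143 = 33.7445.

DWL = $33.7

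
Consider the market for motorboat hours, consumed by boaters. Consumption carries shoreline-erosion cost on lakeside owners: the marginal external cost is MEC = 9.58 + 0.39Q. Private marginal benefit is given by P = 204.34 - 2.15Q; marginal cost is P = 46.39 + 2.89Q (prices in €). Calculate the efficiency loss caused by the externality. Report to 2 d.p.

DWL = €43.77

Market equilibrium (private): 46.39 + 2.89Q = 204.34 - 2.15Q → Q_m = 31.3393.
Social marginal benefit = demand − MEC = 194.76 - 2.54Q.
Set SMB = MC: 194.76 - 2.54Q = 46.39 + 2.89Q → Q* = 27.3241.
The loss is the area between SMB and MC from Q* to Q_m; with linear curves that's a triangle of height MEC(Q_m).
DWL = ½ × 4.0152 × 21.8023 = 43.7703.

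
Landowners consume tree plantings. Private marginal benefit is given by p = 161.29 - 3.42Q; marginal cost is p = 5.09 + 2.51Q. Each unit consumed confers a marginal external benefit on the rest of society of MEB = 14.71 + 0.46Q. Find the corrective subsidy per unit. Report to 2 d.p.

subsidy = 29.08 per unit

Social marginal benefit = demand + MEB = 176.00 - 2.96Q.
Set SMB = MC: 176.00 - 2.96Q = 5.09 + 2.51Q → Q* = 31.2450.
The Pigouvian subsidy equals MEB at Q*: 14.71 + 0.46×31.2450 = 29.0827.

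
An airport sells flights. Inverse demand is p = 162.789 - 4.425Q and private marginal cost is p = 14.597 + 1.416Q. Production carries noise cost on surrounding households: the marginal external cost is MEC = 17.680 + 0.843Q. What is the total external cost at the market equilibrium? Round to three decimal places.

Market equilibrium (private): 14.597 + 1.416Q = 162.789 - 4.425Q → Q_m = 25.3710.
Total external cost = ∫₀^{Q_m} (17.680 + 0.843Q) dQ = 17.680×25.3710 + ½×0.843×25.3710² = 719.8736.

719.874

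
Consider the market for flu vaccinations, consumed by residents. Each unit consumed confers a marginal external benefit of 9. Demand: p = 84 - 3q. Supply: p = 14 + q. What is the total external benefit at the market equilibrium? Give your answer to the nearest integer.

158

Market equilibrium (private): 14 + q = 84 - 3q → q_m = 17.5000.
Total external benefit = MEB × q_m = 9 × 17.5000 = 157.5000.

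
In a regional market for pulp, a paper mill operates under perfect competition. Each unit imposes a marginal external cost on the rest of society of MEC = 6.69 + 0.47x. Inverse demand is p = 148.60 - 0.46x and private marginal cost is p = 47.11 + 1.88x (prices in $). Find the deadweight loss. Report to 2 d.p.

DWL = $130.43

Market equilibrium (private): 47.11 + 1.88x = 148.60 - 0.46x → x_m = 43.3718.
Social marginal cost = private MC + MEC = 53.80 + 2.35x.
Set SMC = demand: 53.80 + 2.35x = 148.60 - 0.46x → x* = 33.7367.
The welfare-loss triangle has base |x_m − x*| and height MEC(x_m) (the vertical gap between SMC and demand is zero at x* and MEC at x_m).
DWL = ½ × 9.6351 × 27.0747 = 130.4337.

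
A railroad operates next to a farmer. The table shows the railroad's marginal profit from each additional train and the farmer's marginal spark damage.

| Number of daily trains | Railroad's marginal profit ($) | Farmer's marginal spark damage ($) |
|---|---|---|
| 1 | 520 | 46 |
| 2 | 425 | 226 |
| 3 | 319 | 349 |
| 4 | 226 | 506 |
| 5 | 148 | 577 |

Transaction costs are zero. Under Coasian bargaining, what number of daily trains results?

2

Bargaining reaches the level where marginal profit last exceeds marginal spark damage.
That holds through level 2 (425 ≥ 226) but not at 3 (319 < 349).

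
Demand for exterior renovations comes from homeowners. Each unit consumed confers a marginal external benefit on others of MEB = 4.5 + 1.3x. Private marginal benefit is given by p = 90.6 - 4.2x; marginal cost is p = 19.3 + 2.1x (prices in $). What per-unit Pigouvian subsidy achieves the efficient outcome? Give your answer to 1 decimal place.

Social marginal benefit = demand + MEB = 95.1 - 2.9x.
Set SMB = MC: 95.1 - 2.9x = 19.3 + 2.1x → x* = 15.1600.
The Pigouvian subsidy equals MEB at x*: 4.5 + 1.3×15.1600 = 24.2080.

subsidy = $24.2 per unit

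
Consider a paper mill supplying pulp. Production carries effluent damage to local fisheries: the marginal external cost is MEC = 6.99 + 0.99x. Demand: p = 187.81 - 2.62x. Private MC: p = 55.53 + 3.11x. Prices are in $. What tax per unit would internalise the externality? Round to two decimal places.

Social marginal cost = private MC + MEC = 62.52 + 4.10x.
Set SMC = demand: 62.52 + 4.10x = 187.81 - 2.62x → x* = 18.6443.
The Pigouvian tax equals MEC at x*: 6.99 + 0.99×18.6443 = 25.4479.

tax = $25.45 per unit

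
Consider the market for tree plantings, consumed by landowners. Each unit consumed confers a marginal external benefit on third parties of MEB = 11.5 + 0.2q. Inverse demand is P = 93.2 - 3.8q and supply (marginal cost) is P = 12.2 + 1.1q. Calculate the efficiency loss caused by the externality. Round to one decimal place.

DWL = 23.3

Market equilibrium (private): 12.2 + 1.1q = 93.2 - 3.8q → q_m = 16.5306.
Social marginal benefit = demand + MEB = 104.7 - 3.6q.
Set SMB = MC: 104.7 - 3.6q = 12.2 + 1.1q → q* = 19.6809.
Between q* and q_m the wedge SMB − MC runs linearly from 0 to MEB(q_m), so the loss is a triangle.
DWL = ½ × 3.1503 × 14.8061 = 23.3218.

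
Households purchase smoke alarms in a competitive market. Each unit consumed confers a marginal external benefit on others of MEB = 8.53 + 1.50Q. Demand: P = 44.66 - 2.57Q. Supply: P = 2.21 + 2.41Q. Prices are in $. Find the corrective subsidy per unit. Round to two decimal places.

subsidy = $30.50 per unit

Social marginal benefit = demand + MEB = 53.19 - 1.07Q.
Set SMB = MC: 53.19 - 1.07Q = 2.21 + 2.41Q → Q* = 14.6494.
The Pigouvian subsidy equals MEB at Q*: 8.53 + 1.50×14.6494 = 30.5041.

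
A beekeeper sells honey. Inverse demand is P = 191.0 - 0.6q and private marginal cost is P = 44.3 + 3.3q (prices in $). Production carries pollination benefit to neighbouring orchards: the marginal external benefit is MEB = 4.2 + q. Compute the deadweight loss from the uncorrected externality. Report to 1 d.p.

DWL = $301.5

Market equilibrium (private): 44.3 + 3.3q = 191.0 - 0.6q → q_m = 37.6154.
Social marginal cost = private MC − MEB = 40.1 + 2.3q.
Set SMC = demand: 40.1 + 2.3q = 191.0 - 0.6q → q* = 52.0345.
Between q* and q_m the wedge demand − SMC runs linearly from 0 to MEB(q_m), so the loss is a triangle.
DWL = ½ × 14.4191 × 41.8154 = 301.4702.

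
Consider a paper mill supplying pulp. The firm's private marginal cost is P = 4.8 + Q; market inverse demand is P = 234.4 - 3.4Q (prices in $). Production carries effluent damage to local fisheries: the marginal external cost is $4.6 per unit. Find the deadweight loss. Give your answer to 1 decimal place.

Market equilibrium (private): 4.8 + Q = 234.4 - 3.4Q → Q_m = 52.1818.
Social marginal cost = private MC + MEC = 9.4 + Q.
Set SMC = demand: 9.4 + Q = 234.4 - 3.4Q → Q* = 51.1364.
The welfare-loss triangle has base |Q_m − Q*| and height MEC(Q_m) (the vertical gap between SMC and demand is zero at Q* and MEC at Q_m).
DWL = ½ × 1.0454 × 4.6000 = 2.4044.

DWL = $2.4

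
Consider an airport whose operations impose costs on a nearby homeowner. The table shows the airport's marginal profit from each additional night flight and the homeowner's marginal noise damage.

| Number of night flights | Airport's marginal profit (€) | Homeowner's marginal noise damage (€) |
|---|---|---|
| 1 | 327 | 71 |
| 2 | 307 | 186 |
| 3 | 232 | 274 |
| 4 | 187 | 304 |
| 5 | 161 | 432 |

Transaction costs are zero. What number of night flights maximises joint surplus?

Bargaining reaches the level where marginal profit last exceeds marginal noise damage.
That holds through level 2 (307 ≥ 186) but not at 3 (232 < 274).

2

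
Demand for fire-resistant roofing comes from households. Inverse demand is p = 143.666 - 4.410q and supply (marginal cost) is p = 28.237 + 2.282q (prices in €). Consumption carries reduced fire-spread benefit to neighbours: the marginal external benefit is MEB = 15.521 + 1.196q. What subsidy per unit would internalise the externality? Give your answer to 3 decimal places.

Social marginal benefit = demand + MEB = 159.187 - 3.214q.
Set SMB = MC: 159.187 - 3.214q = 28.237 + 2.282q → q* = 23.8264.
The Pigouvian subsidy equals MEB at q*: 15.521 + 1.196×23.8264 = 44.0174.

subsidy = €44.017 per unit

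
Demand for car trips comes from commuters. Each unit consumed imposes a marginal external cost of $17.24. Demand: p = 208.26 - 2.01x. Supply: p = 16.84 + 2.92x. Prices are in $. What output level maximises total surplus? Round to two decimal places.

x* = 35.33

Social marginal benefit = demand − MEC = 191.02 - 2.01x.
Set SMB = MC: 191.02 - 2.01x = 16.84 + 2.92x → x* = 35.3306.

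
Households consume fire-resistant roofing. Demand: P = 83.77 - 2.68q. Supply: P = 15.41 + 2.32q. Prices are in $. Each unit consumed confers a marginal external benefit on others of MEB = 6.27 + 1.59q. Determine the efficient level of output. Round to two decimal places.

Social marginal benefit = demand + MEB = 90.04 - 1.09q.
Set SMB = MC: 90.04 - 1.09q = 15.41 + 2.32q → q* = 21.8856.

q* = 21.89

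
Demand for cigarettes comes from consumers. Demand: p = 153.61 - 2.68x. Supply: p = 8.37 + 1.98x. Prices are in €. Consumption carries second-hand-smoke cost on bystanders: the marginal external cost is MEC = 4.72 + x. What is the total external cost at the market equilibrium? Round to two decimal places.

Market equilibrium (private): 8.37 + 1.98x = 153.61 - 2.68x → x_m = 31.1674.
Total external cost = ∫₀^{x_m} (4.72 + 1.00x) dx = 4.72×31.1674 + ½×1.00×31.1674² = 632.8135.

€632.81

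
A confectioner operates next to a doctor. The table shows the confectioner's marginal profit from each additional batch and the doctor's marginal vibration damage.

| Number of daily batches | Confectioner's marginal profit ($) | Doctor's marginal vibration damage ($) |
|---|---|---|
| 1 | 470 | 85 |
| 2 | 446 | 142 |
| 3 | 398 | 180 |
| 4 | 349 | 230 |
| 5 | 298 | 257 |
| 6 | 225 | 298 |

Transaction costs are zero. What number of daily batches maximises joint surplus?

5

Bargaining reaches the level where marginal profit last exceeds marginal vibration damage.
That holds through level 5 (298 ≥ 257) but not at 6 (225 < 298).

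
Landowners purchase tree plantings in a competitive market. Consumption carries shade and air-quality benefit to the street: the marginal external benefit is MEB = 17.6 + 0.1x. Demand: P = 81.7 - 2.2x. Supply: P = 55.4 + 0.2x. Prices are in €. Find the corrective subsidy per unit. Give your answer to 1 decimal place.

Social marginal benefit = demand + MEB = 99.3 - 2.1x.
Set SMB = MC: 99.3 - 2.1x = 55.4 + 0.2x → x* = 19.0870.
The Pigouvian subsidy equals MEB at x*: 17.6 + 0.1×19.0870 = 19.5087.

subsidy = €19.5 per unit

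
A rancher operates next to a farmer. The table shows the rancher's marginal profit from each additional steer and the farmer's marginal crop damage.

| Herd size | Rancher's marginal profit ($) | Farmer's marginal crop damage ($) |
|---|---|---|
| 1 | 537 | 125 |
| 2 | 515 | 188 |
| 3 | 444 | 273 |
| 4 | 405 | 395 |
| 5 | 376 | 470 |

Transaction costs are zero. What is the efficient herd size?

4

Bargaining reaches the level where marginal profit last exceeds marginal crop damage.
That holds through level 4 (405 ≥ 395) but not at 5 (376 < 470).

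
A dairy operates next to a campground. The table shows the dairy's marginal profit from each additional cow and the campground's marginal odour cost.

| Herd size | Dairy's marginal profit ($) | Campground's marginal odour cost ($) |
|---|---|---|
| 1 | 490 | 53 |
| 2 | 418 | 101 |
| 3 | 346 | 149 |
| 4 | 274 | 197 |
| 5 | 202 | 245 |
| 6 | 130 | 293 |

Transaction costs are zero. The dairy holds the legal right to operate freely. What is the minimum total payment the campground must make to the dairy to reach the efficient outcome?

Left alone the dairy would choose level 6 (marginal profit stays positive).
Efficient level: k* = 4 (marginal profit ≥ marginal odour cost through 4).
The campground must at least cover the dairy's forgone profit from cutting 6→4: 202 + 130 = 332.

$332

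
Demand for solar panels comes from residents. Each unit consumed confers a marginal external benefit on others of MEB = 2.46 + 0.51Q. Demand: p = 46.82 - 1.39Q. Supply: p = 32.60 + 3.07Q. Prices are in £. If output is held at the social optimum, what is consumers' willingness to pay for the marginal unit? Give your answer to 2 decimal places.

Social marginal benefit = demand + MEB = 49.28 - 0.88Q.
Set SMB = MC: 49.28 - 0.88Q = 32.60 + 3.07Q → Q* = 4.2228.
Consumer price on the demand curve at Q*: 46.82 − 1.39×4.2228 = 40.9503.

P = £40.95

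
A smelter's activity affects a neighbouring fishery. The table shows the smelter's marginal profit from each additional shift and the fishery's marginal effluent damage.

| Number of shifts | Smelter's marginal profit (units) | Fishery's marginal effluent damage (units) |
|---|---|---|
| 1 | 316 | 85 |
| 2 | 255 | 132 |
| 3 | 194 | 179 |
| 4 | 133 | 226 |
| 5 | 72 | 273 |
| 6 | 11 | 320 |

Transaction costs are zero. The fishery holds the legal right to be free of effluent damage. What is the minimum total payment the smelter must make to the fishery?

396

Efficient level: marginal profit ≥ marginal effluent damage through level 3, so k* = 3.
With the fishery holding the right, the smelter must at least compensate total damage at k*: 85 + 132 + 179 = 396.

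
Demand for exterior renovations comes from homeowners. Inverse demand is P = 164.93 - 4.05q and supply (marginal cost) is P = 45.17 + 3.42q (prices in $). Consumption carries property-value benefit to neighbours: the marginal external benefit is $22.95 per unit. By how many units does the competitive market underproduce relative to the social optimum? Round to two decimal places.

3.07 units

Market equilibrium (private): 45.17 + 3.42q = 164.93 - 4.05q → q_m = 16.0321.
Social marginal benefit = demand + MEB = 187.88 - 4.05q.
Set SMB = MC: 187.88 - 4.05q = 45.17 + 3.42q → q* = 19.1044.
Gap = |16.0321 − 19.1044| = 3.0723.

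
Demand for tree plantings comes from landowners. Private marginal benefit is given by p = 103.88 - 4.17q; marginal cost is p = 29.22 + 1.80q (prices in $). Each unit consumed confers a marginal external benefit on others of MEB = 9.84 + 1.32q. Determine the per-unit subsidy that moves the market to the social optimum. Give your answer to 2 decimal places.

subsidy = $33.83 per unit

Social marginal benefit = demand + MEB = 113.72 - 2.85q.
Set SMB = MC: 113.72 - 2.85q = 29.22 + 1.80q → q* = 18.1720.
The Pigouvian subsidy equals MEB at q*: 9.84 + 1.32×18.1720 = 33.8270.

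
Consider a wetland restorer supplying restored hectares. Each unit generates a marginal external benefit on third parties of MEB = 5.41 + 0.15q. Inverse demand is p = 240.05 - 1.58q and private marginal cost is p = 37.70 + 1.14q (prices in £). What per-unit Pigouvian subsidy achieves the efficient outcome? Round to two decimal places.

subsidy = £17.54 per unit

Social marginal cost = private MC − MEB = 32.29 + 0.99q.
Set SMC = demand: 32.29 + 0.99q = 240.05 - 1.58q → q* = 80.8405.
The Pigouvian subsidy equals MEB at q*: 5.41 + 0.15×80.8405 = 17.5361.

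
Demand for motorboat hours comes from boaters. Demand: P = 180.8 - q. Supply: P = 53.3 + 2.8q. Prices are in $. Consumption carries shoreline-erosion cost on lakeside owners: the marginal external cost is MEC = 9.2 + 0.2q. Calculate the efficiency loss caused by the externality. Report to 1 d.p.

DWL = $31.6

Market equilibrium (private): 53.3 + 2.8q = 180.8 - q → q_m = 33.5526.
Social marginal benefit = demand − MEC = 171.6 - 1.2q.
Set SMB = MC: 171.6 - 1.2q = 53.3 + 2.8q → q* = 29.5750.
Height of the DWL triangle at q_m is MC(q_m) − SMB(q_m) = MEC(q_m) = 15.9105.
DWL = ½ × 3.9776 × 15.9105 = 31.6428.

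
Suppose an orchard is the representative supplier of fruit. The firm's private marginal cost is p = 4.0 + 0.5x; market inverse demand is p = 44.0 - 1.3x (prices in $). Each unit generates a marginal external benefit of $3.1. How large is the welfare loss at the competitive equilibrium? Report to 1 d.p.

Market equilibrium (private): 4.0 + 0.5x = 44.0 - 1.3x → x_m = 22.2222.
Social marginal cost = private MC − MEB = 0.9 + 0.5x.
Set SMC = demand: 0.9 + 0.5x = 44.0 - 1.3x → x* = 23.9444.
Height of the DWL triangle at x_m is demand(x_m) − SMC(x_m) = MEB(x_m) = 3.1000.
DWL = ½ × 1.7222 × 3.1000 = 2.6694.

DWL = $2.7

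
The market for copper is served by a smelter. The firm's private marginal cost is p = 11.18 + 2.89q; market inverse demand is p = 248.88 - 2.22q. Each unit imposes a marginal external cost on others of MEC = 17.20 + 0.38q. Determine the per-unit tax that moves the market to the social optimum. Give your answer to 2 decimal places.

Social marginal cost = private MC + MEC = 28.38 + 3.27q.
Set SMC = demand: 28.38 + 3.27q = 248.88 - 2.22q → q* = 40.1639.
The Pigouvian tax equals MEC at q*: 17.20 + 0.38×40.1639 = 32.4623.

tax = 32.46 per unit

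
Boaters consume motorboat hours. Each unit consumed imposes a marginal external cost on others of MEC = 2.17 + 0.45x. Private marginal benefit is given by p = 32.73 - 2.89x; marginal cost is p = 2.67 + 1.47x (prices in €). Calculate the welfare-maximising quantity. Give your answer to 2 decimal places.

x* = 5.80

Social marginal benefit = demand − MEC = 30.56 - 3.34x.
Set SMB = MC: 30.56 - 3.34x = 2.67 + 1.47x → x* = 5.7983.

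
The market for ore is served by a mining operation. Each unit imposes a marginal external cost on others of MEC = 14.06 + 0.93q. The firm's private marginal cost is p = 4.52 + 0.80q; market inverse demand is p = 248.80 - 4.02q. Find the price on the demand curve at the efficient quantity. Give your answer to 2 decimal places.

P = 87.85

Social marginal cost = private MC + MEC = 18.58 + 1.73q.
Set SMC = demand: 18.58 + 1.73q = 248.80 - 4.02q → q* = 40.0383.
Consumer price on the demand curve at q*: 248.80 − 4.02×40.0383 = 87.8460.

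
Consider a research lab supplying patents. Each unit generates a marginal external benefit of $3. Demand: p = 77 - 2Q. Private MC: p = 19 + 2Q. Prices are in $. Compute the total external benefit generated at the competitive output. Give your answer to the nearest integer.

$44

Market equilibrium (private): 19 + 2Q = 77 - 2Q → Q_m = 14.5000.
Total external benefit = MEB × Q_m = 3 × 14.5000 = 43.5000.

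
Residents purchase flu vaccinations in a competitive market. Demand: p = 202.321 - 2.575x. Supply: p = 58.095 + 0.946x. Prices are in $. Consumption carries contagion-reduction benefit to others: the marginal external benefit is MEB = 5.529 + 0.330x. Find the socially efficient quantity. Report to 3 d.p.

x* = 46.930

Social marginal benefit = demand + MEB = 207.850 - 2.245x.
Set SMB = MC: 207.850 - 2.245x = 58.095 + 0.946x → x* = 46.9304.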